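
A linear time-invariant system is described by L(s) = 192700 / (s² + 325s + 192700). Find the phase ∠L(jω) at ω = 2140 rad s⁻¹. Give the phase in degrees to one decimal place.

-171.0°

∠[(j2140)² + 325(j2140) + 192700] = ∠[-4.3869e+06 + j6.955e+05] = 170.99°
∠L(j2140) = −170.99° = -170.99°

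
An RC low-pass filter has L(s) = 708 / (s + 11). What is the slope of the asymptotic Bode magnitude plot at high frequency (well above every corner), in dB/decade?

With 0 zeros and 1 pole, the high-frequency asymptotic slope is 20 × (0 − 1) = -20 dB/decade.

-20 dB/decade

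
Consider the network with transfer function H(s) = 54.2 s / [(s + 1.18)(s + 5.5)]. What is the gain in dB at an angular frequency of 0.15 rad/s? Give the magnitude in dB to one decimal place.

|j0.15| = 0.15
|j0.15 + 1.18| = √(0.15² + 1.18²) = 1.189
|j0.15 + 5.5| = √(0.15² + 5.5²) = 5.502
|H(j0.15)| = 54.2 × 0.15 / (1.189 × 5.502) = 1.2422
20 log₁₀(1.2422) = 1.88 dB

1.9 dB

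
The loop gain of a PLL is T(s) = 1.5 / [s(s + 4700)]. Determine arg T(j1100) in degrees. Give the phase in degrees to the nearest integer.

-103°

∠(j1100 + 4700) = arctan(1100/4700) = 13.17°
∠(j1100) = 90.00°
∠T(j1100) = − (13.17° + 90.00°) = -103.17°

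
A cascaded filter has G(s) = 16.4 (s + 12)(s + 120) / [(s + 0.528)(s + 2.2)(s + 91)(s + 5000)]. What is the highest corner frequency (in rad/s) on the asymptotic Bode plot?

Break frequencies occur at each pole and zero magnitude: 0.528 rad/s, 2.2 rad/s, 12 rad/s, 91 rad/s, 120 rad/s, 5000 rad/s.
The highest is 5000 rad/s.

5000 rad/s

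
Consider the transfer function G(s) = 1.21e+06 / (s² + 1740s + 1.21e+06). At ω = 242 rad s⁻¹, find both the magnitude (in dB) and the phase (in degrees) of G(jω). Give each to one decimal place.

|G| = -0.1 dB, ∠G = -20.1 deg

|(j242)² + 1740(j242) + 1.21e+06| = |1.1514e+06 + j4.2108e+05| = 1.226e+06
|G(j242)| = 1.21e+06 / 1.226e+06 = 0.98694
20 log₁₀(0.98694) = -0.11 dB
∠[(j242)² + 1740(j242) + 1.21e+06] = ∠[1.1514e+06 + j4.2108e+05] = 20.09°
∠G(j242) = −20.09° = -20.09°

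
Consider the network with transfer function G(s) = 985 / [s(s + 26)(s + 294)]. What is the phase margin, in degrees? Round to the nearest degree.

Gain crossover: |G(jω)| = 1 at ω ≈ 0.129 rad/s.
∠G(j0.129) = −90° − arctan(0.129/26) − arctan(0.129/294) ≈ -90.31°
PM = 180° + (-90.31°) = 89.69°

90°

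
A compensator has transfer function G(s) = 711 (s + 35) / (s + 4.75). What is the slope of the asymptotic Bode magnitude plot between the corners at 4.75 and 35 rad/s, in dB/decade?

-20 dB/decade

In this band the factors already past their corner are: pole at 4.75; net slope = -20 dB/decade.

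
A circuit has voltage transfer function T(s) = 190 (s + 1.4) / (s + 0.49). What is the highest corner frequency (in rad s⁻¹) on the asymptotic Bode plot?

Break frequencies occur at each pole and zero magnitude: 0.49 rad s⁻¹, 1.4 rad s⁻¹.
The highest is 1.4 rad s⁻¹.

1.4 rad s⁻¹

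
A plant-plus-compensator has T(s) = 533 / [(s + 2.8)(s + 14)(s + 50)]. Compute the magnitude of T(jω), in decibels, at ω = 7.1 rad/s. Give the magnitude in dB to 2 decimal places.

|j7.1 + 2.8| = √(7.1² + 2.8²) = 7.632
|j7.1 + 14| = √(7.1² + 14²) = 15.7
|j7.1 + 50| = √(7.1² + 50²) = 50.5
|T(j7.1)| = 533 / (7.632 × 15.7 × 50.5) = 0.088094
20 log₁₀(0.088094) = -21.101 dB

-21.10 dB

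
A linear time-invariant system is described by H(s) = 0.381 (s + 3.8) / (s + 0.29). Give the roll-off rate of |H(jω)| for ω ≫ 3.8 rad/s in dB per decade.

With 1 zero and 1 pole, the high-frequency asymptotic slope is 20 × (1 − 1) = 0 dB/decade.

0 dB/decade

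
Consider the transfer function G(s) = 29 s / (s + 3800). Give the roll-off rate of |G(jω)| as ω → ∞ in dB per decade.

With 1 zero and 1 pole, the high-frequency asymptotic slope is 20 × (1 − 1) = 0 dB/decade.

0 dB/decade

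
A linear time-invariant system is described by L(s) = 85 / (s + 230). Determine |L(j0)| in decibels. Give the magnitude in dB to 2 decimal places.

-8.65 dB

L(0) = 85 / 230 = 0.36957
20 log₁₀(0.36957) = -8.646 dB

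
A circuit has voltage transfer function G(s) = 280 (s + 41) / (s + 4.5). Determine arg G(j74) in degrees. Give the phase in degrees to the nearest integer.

∠(j74 + 41) = arctan(74/41) = 61.01°
∠(j74 + 4.5) = arctan(74/4.5) = 86.52°
∠G(j74) = 61.01° − 86.52° = -25.51°

-26°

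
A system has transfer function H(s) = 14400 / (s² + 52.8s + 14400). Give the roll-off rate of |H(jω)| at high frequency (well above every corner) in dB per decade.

-40 dB/decade

With 0 zeros and 2 poles, the high-frequency asymptotic slope is 20 × (0 − 2) = -40 dB/decade.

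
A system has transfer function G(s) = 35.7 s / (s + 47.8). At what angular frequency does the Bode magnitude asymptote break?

The single real pole at s = −47.8 gives a corner at ω = 47.8 rad s⁻¹.

47.8 rad s⁻¹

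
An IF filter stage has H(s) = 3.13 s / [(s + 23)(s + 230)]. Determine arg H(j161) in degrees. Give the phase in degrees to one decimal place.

∠(j161) = 90.00°
∠(j161 + 23) = arctan(161/23) = 81.87°
∠(j161 + 230) = arctan(161/230) = 34.99°
∠H(j161) = 90.00° − (81.87° + 34.99°) = -26.86°

-26.9°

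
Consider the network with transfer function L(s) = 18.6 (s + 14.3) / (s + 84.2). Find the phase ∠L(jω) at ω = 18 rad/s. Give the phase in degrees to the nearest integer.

39°

∠(j18 + 14.3) = arctan(18/14.3) = 51.53°
∠(j18 + 84.2) = arctan(18/84.2) = 12.07°
∠L(j18) = 51.53° − 12.07° = 39.47°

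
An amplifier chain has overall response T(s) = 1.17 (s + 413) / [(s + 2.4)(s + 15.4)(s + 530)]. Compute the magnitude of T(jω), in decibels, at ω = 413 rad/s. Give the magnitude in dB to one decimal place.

-104.5 dB

|j413 + 413| = √(413² + 413²) = 584.1
|j413 + 2.4| = √(413² + 2.4²) = 413
|j413 + 15.4| = √(413² + 15.4²) = 413.3
|j413 + 530| = √(413² + 530²) = 671.9
|T(j413)| = 1.17 × 584.1 / (413 × 413.3 × 671.9) = 5.9584e-06
20 log₁₀(5.9584e-06) = -104.50 dB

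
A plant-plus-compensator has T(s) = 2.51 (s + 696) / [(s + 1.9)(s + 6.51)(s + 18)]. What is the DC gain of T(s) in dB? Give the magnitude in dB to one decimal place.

T(0) = 2.51 × 696 / (1.9 × 6.51 × 18) = 7.8465
20 log₁₀(7.8465) = 17.89 dB

17.9 dB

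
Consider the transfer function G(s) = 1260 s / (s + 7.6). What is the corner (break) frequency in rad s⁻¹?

7.6 rad s⁻¹

The single real pole at s = −7.6 gives a corner at ω = 7.6 rad s⁻¹.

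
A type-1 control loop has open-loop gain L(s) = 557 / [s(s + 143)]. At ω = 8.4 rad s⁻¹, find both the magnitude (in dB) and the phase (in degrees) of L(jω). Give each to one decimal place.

|L| = -6.7 dB, ∠L = -93.4°

|j8.4 + 143| = √(8.4² + 143²) = 143.2
|j8.4| = 8.4
|L(j8.4)| = 557 / (143.2 × 8.4) = 0.46291
20 log₁₀(0.46291) = -6.69 dB
∠(j8.4 + 143) = arctan(8.4/143) = 3.36°
∠(j8.4) = 90.00°
∠L(j8.4) = − (3.36° + 90.00°) = -93.36°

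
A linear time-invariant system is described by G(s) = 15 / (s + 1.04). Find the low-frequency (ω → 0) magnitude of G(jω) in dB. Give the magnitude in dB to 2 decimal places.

G(0) = 15 / 1.04 = 14.423
20 log₁₀(14.423) = 23.181 dB

23.18 dB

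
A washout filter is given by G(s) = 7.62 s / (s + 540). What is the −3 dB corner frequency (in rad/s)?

For a single-pole high-pass, the −3 dB point is at the pole: ω = 540 rad/s.

540 rad/s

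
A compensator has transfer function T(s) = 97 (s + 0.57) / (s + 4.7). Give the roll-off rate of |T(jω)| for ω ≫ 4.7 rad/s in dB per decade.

0 dB/decade

With 1 zero and 1 pole, the high-frequency asymptotic slope is 20 × (1 − 1) = 0 dB/decade.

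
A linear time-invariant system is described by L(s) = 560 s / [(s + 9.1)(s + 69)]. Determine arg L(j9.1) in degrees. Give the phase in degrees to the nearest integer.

37°

∠(j9.1) = 90.00°
∠(j9.1 + 9.1) = arctan(9.1/9.1) = 45.00°
∠(j9.1 + 69) = arctan(9.1/69) = 7.51°
∠L(j9.1) = 90.00° − (45.00° + 7.51°) = 37.49°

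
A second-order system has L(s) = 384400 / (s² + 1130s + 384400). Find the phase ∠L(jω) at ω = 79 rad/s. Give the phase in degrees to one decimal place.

∠[(j79)² + 1130(j79) + 384400] = ∠[3.7816e+05 + j89270] = 13.28°
∠L(j79) = −13.28° = -13.28°

-13.3°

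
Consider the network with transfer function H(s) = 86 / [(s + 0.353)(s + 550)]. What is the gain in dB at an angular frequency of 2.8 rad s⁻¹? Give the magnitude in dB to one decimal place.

|j2.8 + 0.353| = √(2.8² + 0.353²) = 2.822
|j2.8 + 550| = √(2.8² + 550²) = 550
|H(j2.8)| = 86 / (2.822 × 550) = 0.055405
20 log₁₀(0.055405) = -25.13 dB

-25.1 dB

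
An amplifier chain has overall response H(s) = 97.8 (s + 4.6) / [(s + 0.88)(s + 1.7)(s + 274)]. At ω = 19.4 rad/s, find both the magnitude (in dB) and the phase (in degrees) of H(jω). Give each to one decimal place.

|H| = -34.5 dB, ∠H = -99.8°

|j19.4 + 4.6| = √(19.4² + 4.6²) = 19.94
|j19.4 + 0.88| = √(19.4² + 0.88²) = 19.42
|j19.4 + 1.7| = √(19.4² + 1.7²) = 19.47
|j19.4 + 274| = √(19.4² + 274²) = 274.7
|H(j19.4)| = 97.8 × 19.94 / (19.42 × 19.47 × 274.7) = 0.01877
20 log₁₀(0.01877) = -34.53 dB
∠(j19.4 + 4.6) = arctan(19.4/4.6) = 76.66°
∠(j19.4 + 0.88) = arctan(19.4/0.88) = 87.40°
∠(j19.4 + 1.7) = arctan(19.4/1.7) = 84.99°
∠(j19.4 + 274) = arctan(19.4/274) = 4.05°
∠H(j19.4) = 76.66° − (87.40° + 84.99° + 4.05°) = -99.78°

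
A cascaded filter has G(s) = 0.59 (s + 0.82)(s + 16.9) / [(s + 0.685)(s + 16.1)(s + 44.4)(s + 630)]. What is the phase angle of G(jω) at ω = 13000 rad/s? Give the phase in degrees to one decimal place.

-177.0°

∠(j13000 + 0.82) = arctan(13000/0.82) = 90.00°
∠(j13000 + 16.9) = arctan(13000/16.9) = 89.93°
∠(j13000 + 0.685) = arctan(13000/0.685) = 90.00°
∠(j13000 + 16.1) = arctan(13000/16.1) = 89.93°
∠(j13000 + 44.4) = arctan(13000/44.4) = 89.80°
∠(j13000 + 630) = arctan(13000/630) = 87.23°
∠G(j13000) = 90.00° + 89.93° − (90.00° + 89.93° + 89.80° + 87.23°) = -177.03°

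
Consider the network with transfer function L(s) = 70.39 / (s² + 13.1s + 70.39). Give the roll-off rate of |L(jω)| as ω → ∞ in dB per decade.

With 0 zeros and 2 poles, the high-frequency asymptotic slope is 20 × (0 − 2) = -40 dB/decade.

-40 dB/decade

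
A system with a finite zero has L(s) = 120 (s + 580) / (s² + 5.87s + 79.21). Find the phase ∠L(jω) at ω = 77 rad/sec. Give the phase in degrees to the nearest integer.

∠(j77 + 580) = arctan(77/580) = 7.56°
∠[(j77)² + 5.87(j77) + 79.21] = ∠[-5849.8 + j451.99] = 175.58°
∠L(j77) = 7.56° − 175.58° = -168.02°

-168°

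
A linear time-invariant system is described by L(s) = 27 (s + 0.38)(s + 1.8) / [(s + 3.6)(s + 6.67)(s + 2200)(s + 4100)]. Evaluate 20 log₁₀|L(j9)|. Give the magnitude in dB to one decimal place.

|j9 + 0.38| = √(9² + 0.38²) = 9.008
|j9 + 1.8| = √(9² + 1.8²) = 9.178
|j9 + 3.6| = √(9² + 3.6²) = 9.693
|j9 + 6.67| = √(9² + 6.67²) = 11.2
|j9 + 2200| = √(9² + 2200²) = 2200
|j9 + 4100| = √(9² + 4100²) = 4100
|L(j9)| = 27 × 9.008 × 9.178 / (9.693 × 11.2 × 2200 × 4100) = 2.2791e-06
20 log₁₀(2.2791e-06) = -112.84 dB

-112.8 dB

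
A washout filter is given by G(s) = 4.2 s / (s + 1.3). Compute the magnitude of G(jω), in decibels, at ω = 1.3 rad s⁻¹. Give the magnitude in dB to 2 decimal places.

|j1.3| = 1.3
|j1.3 + 1.3| = √(1.3² + 1.3²) = 1.838
|G(j1.3)| = 4.2 × 1.3 / 1.838 = 2.9698
20 log₁₀(2.9698) = 9.455 dB

9.45 dB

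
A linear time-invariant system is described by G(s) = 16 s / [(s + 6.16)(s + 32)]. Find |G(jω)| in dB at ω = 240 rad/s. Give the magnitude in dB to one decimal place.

|j240| = 240
|j240 + 6.16| = √(240² + 6.16²) = 240.1
|j240 + 32| = √(240² + 32²) = 242.1
|G(j240)| = 16 × 240 / (240.1 × 242.1) = 0.06606
20 log₁₀(0.06606) = -23.60 dB

-23.6 dB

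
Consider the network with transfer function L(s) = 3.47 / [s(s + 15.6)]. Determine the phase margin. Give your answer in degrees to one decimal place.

89.2°

Gain crossover: |L(jω)| = 1 at ω ≈ 0.222 rad s⁻¹.
∠L(j0.222) = −90° − arctan(0.222/15.6) ≈ -90.82°
PM = 180° + (-90.82°) = 89.18°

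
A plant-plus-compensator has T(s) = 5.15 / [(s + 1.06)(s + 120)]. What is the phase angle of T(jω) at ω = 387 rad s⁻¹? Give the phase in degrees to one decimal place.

∠(j387 + 1.06) = arctan(387/1.06) = 89.84°
∠(j387 + 120) = arctan(387/120) = 72.77°
∠T(j387) = − (89.84° + 72.77°) = -162.62°

-162.6°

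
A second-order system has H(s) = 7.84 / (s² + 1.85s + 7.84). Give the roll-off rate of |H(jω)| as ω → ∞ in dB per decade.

-40 dB/decade

With 0 zeros and 2 poles, the high-frequency asymptotic slope is 20 × (0 − 2) = -40 dB/decade.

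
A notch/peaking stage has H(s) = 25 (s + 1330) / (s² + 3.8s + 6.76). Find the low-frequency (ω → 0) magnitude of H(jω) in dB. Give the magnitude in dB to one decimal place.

H(0) = 25 × 1330 / 6.76 = 4918.6
20 log₁₀(4918.6) = 73.84 dB

73.8 dB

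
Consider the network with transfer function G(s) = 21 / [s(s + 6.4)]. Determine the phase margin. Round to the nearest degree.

65°

Gain crossover: |G(jω)| = 1 at ω ≈ 2.98 rad/s.
∠G(j2.98) = −90° − arctan(2.98/6.4) ≈ -114.93°
PM = 180° + (-114.93°) = 65.07°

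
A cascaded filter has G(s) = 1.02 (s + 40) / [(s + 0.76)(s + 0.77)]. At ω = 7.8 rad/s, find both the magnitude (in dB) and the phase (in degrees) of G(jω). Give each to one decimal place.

|j7.8 + 40| = √(7.8² + 40²) = 40.75
|j7.8 + 0.76| = √(7.8² + 0.76²) = 7.837
|j7.8 + 0.77| = √(7.8² + 0.77²) = 7.838
|G(j7.8)| = 1.02 × 40.75 / (7.837 × 7.838) = 0.67673
20 log₁₀(0.67673) = -3.39 dB
∠(j7.8 + 40) = arctan(7.8/40) = 11.03°
∠(j7.8 + 0.76) = arctan(7.8/0.76) = 84.43°
∠(j7.8 + 0.77) = arctan(7.8/0.77) = 84.36°
∠G(j7.8) = 11.03° − (84.43° + 84.36°) = -157.76°

|G| = -3.4 dB, ∠G = -157.8°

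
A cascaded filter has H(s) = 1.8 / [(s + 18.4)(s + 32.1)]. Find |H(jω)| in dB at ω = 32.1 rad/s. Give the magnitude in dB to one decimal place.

-59.4 dB

|j32.1 + 18.4| = √(32.1² + 18.4²) = 37
|j32.1 + 32.1| = √(32.1² + 32.1²) = 45.4
|H(j32.1)| = 1.8 / (37 × 45.4) = 0.0010717
20 log₁₀(0.0010717) = -59.40 dB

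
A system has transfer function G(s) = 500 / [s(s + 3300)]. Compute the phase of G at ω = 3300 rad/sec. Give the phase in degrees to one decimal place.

-135.0°

∠(j3300 + 3300) = arctan(3300/3300) = 45.00°
∠(j3300) = 90.00°
∠G(j3300) = − (45.00° + 90.00°) = -135.00°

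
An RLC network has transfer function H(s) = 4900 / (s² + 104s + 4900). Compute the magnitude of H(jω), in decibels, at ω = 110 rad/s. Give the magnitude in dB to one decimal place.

|(j110)² + 104(j110) + 4900| = |-7200 + j11440| = 1.352e+04
|H(j110)| = 4900 / 1.352e+04 = 0.3625
20 log₁₀(0.3625) = -8.81 dB

-8.8 dB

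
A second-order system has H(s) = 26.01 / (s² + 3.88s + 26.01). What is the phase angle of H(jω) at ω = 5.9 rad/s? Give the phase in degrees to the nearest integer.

-111°

∠[(j5.9)² + 3.88(j5.9) + 26.01] = ∠[-8.8 + j22.892] = 111.03°
∠H(j5.9) = −111.03° = -111.03°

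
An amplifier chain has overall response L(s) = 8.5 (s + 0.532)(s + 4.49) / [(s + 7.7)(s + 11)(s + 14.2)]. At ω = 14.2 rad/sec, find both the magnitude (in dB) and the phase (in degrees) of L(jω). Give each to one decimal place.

|L| = -10.2 dB, ∠L = 1.5°

|j14.2 + 0.532| = √(14.2² + 0.532²) = 14.21
|j14.2 + 4.49| = √(14.2² + 4.49²) = 14.89
|j14.2 + 7.7| = √(14.2² + 7.7²) = 16.15
|j14.2 + 11| = √(14.2² + 11²) = 17.96
|j14.2 + 14.2| = √(14.2² + 14.2²) = 20.08
|L(j14.2)| = 8.5 × 14.21 × 14.89 / (16.15 × 17.96 × 20.08) = 0.30872
20 log₁₀(0.30872) = -10.21 dB
∠(j14.2 + 0.532) = arctan(14.2/0.532) = 87.85°
∠(j14.2 + 4.49) = arctan(14.2/4.49) = 72.45°
∠(j14.2 + 7.7) = arctan(14.2/7.7) = 61.53°
∠(j14.2 + 11) = arctan(14.2/11) = 52.24°
∠(j14.2 + 14.2) = arctan(14.2/14.2) = 45.00°
∠L(j14.2) = 87.85° + 72.45° − (61.53° + 52.24° + 45.00°) = 1.54°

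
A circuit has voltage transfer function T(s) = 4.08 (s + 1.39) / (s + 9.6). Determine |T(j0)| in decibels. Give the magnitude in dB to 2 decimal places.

-4.57 dB

T(0) = 4.08 × 1.39 / 9.6 = 0.59075
20 log₁₀(0.59075) = -4.572 dB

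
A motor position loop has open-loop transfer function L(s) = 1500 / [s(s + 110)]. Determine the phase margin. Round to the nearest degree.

83°

Gain crossover: |L(jω)| = 1 at ω ≈ 13.5 rad/sec.
∠L(j13.5) = −90° − arctan(13.5/110) ≈ -97.01°
PM = 180° + (-97.01°) = 82.99°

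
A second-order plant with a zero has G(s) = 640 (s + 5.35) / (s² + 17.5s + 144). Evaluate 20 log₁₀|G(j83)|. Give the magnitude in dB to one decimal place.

|j83 + 5.35| = √(83² + 5.35²) = 83.17
|(j83)² + 17.5(j83) + 144| = |-6745 + j1452.5| = 6900
|G(j83)| = 640 × 83.17 / 6900 = 7.715
20 log₁₀(7.715) = 17.75 dB

17.7 dB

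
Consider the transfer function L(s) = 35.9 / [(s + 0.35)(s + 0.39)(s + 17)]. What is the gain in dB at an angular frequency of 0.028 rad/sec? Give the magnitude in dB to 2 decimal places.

|j0.028 + 0.35| = √(0.028² + 0.35²) = 0.3511
|j0.028 + 0.39| = √(0.028² + 0.39²) = 0.391
|j0.028 + 17| = √(0.028² + 17²) = 17
|L(j0.028)| = 35.9 / (0.3511 × 0.391 × 17) = 15.382
20 log₁₀(15.382) = 23.740 dB

23.74 dB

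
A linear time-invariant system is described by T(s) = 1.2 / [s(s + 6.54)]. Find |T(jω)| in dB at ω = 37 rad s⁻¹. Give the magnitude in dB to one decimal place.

|j37 + 6.54| = √(37² + 6.54²) = 37.57
|j37| = 37
|T(j37)| = 1.2 / (37.57 × 37) = 0.00086317
20 log₁₀(0.00086317) = -61.28 dB

-61.3 dB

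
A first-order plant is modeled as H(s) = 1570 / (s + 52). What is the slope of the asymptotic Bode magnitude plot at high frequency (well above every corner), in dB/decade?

With 0 zeros and 1 pole, the high-frequency asymptotic slope is 20 × (0 − 1) = -20 dB/decade.

-20 dB/decade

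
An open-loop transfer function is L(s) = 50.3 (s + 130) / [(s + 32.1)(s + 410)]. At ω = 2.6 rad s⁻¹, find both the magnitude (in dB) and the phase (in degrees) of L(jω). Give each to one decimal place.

|j2.6 + 130| = √(2.6² + 130²) = 130
|j2.6 + 32.1| = √(2.6² + 32.1²) = 32.21
|j2.6 + 410| = √(2.6² + 410²) = 410
|L(j2.6)| = 50.3 × 130 / (32.21 × 410) = 0.49531
20 log₁₀(0.49531) = -6.10 dB
∠(j2.6 + 130) = arctan(2.6/130) = 1.15°
∠(j2.6 + 32.1) = arctan(2.6/32.1) = 4.63°
∠(j2.6 + 410) = arctan(2.6/410) = 0.36°
∠L(j2.6) = 1.15° − (4.63° + 0.36°) = -3.85°

|L| = -6.1 dB, ∠L = -3.8°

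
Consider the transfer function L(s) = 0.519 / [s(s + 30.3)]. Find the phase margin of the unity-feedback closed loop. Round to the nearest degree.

Gain crossover: |L(jω)| = 1 at ω ≈ 0.0171 rad/s.
∠L(j0.0171) = −90° − arctan(0.0171/30.3) ≈ -90.03°
PM = 180° + (-90.03°) = 89.97°

90°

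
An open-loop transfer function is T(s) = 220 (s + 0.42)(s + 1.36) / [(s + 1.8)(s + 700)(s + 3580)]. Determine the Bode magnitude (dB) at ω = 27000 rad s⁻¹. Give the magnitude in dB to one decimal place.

-41.9 dB

|j27000 + 0.42| = √(27000² + 0.42²) = 2.7e+04
|j27000 + 1.36| = √(27000² + 1.36²) = 2.7e+04
|j27000 + 1.8| = √(27000² + 1.8²) = 2.7e+04
|j27000 + 700| = √(27000² + 700²) = 2.701e+04
|j27000 + 3580| = √(27000² + 3580²) = 2.724e+04
|T(j27000)| = 220 × 2.7e+04 × 2.7e+04 / (2.7e+04 × 2.701e+04 × 2.724e+04) = 0.0080747
20 log₁₀(0.0080747) = -41.86 dB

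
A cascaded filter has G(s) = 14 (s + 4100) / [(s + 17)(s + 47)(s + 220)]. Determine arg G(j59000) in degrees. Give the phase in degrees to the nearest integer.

∠(j59000 + 4100) = arctan(59000/4100) = 86.02°
∠(j59000 + 17) = arctan(59000/17) = 89.98°
∠(j59000 + 47) = arctan(59000/47) = 89.95°
∠(j59000 + 220) = arctan(59000/220) = 89.79°
∠G(j59000) = 86.02° − (89.98° + 89.95° + 89.79°) = -183.70°

-184°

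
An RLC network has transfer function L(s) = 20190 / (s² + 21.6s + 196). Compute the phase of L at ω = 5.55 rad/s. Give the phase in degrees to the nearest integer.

∠[(j5.55)² + 21.6(j5.55) + 196] = ∠[165.2 + j119.88] = 35.97°
∠L(j5.55) = −35.97° = -35.97°

-36°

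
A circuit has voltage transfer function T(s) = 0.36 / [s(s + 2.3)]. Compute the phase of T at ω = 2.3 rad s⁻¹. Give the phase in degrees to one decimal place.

-135.0°

∠(j2.3 + 2.3) = arctan(2.3/2.3) = 45.00°
∠(j2.3) = 90.00°
∠T(j2.3) = − (45.00° + 90.00°) = -135.00°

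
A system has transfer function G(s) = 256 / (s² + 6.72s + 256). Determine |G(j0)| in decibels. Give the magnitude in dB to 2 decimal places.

0.00 dB

G(0) = 256 / 256 = 1
20 log₁₀(1) = 0.000 dB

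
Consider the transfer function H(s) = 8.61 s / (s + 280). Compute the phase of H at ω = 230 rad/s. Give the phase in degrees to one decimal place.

∠(j230) = 90.00°
∠(j230 + 280) = arctan(230/280) = 39.40°
∠H(j230) = 90.00° − 39.40° = 50.60°

50.6°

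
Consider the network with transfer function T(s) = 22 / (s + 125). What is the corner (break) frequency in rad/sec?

125 rad/sec

The single real pole at s = −125 gives a corner at ω = 125 rad/sec.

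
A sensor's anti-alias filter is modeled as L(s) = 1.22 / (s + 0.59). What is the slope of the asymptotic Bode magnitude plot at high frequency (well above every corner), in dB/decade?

-20 dB/decade

With 0 zeros and 1 pole, the high-frequency asymptotic slope is 20 × (0 − 1) = -20 dB/decade.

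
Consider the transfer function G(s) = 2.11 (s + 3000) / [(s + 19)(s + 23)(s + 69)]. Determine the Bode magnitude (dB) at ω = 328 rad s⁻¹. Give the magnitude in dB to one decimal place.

|j328 + 3000| = √(328² + 3000²) = 3018
|j328 + 19| = √(328² + 19²) = 328.5
|j328 + 23| = √(328² + 23²) = 328.8
|j328 + 69| = √(328² + 69²) = 335.2
|G(j328)| = 2.11 × 3018 / (328.5 × 328.8 × 335.2) = 0.00017586
20 log₁₀(0.00017586) = -75.10 dB

-75.1 dB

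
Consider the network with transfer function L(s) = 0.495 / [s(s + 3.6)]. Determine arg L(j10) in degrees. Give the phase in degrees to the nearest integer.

∠(j10 + 3.6) = arctan(10/3.6) = 70.20°
∠(j10) = 90.00°
∠L(j10) = − (70.20° + 90.00°) = -160.20°

-160°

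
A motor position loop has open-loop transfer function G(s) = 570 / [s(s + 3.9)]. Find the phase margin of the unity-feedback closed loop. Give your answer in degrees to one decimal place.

Gain crossover: |G(jω)| = 1 at ω ≈ 23.7 rad/s.
∠G(j23.7) = −90° − arctan(23.7/3.9) ≈ -170.66°
PM = 180° + (-170.66°) = 9.34°

9.3°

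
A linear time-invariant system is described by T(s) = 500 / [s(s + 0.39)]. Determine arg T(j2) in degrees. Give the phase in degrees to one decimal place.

-169.0°

∠(j2 + 0.39) = arctan(2/0.39) = 78.97°
∠(j2) = 90.00°
∠T(j2) = − (78.97° + 90.00°) = -168.97°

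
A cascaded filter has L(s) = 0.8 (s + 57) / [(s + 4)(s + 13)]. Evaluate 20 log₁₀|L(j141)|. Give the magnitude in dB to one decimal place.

-44.3 dB

|j141 + 57| = √(141² + 57²) = 152.1
|j141 + 4| = √(141² + 4²) = 141.1
|j141 + 13| = √(141² + 13²) = 141.6
|L(j141)| = 0.8 × 152.1 / (141.1 × 141.6) = 0.0060915
20 log₁₀(0.0060915) = -44.31 dB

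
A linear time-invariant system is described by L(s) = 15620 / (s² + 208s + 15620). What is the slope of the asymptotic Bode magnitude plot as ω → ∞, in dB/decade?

With 0 zeros and 2 poles, the high-frequency asymptotic slope is 20 × (0 − 2) = -40 dB/decade.

-40 dB/decade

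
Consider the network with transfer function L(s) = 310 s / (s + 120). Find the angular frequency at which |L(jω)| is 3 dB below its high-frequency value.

120 rad/s

For a single-pole high-pass, the −3 dB point is at the pole: ω = 120 rad/s.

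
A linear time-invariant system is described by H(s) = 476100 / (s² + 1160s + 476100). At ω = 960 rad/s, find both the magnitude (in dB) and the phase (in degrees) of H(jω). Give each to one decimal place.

|(j960)² + 1160(j960) + 476100| = |-4.455e+05 + j1.1136e+06| = 1.199e+06
|H(j960)| = 476100 / 1.199e+06 = 0.39695
20 log₁₀(0.39695) = -8.03 dB
∠[(j960)² + 1160(j960) + 476100] = ∠[-4.455e+05 + j1.1136e+06] = 111.80°
∠H(j960) = −111.80° = -111.80°

|H| = -8.0 dB, ∠H = -111.8°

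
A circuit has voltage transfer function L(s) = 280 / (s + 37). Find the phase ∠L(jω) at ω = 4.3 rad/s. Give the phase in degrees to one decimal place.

∠(j4.3 + 37) = arctan(4.3/37) = 6.63°
∠L(j4.3) = −6.63° = -6.63°

-6.6°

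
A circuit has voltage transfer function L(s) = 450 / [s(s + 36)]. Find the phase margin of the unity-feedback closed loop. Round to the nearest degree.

Gain crossover: |L(jω)| = 1 at ω ≈ 11.9 rad s⁻¹.
∠L(j11.9) = −90° − arctan(11.9/36) ≈ -108.25°
PM = 180° + (-108.25°) = 71.75°

72°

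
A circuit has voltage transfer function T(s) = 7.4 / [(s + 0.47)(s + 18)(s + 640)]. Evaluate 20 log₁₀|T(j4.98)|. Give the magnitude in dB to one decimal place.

|j4.98 + 0.47| = √(4.98² + 0.47²) = 5.002
|j4.98 + 18| = √(4.98² + 18²) = 18.68
|j4.98 + 640| = √(4.98² + 640²) = 640
|T(j4.98)| = 7.4 / (5.002 × 18.68 × 640) = 0.00012376
20 log₁₀(0.00012376) = -78.15 dB

-78.1 dB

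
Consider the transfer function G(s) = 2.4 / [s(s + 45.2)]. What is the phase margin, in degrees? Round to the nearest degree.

90°

Gain crossover: |G(jω)| = 1 at ω ≈ 0.0531 rad/s.
∠G(j0.0531) = −90° − arctan(0.0531/45.2) ≈ -90.07°
PM = 180° + (-90.07°) = 89.93°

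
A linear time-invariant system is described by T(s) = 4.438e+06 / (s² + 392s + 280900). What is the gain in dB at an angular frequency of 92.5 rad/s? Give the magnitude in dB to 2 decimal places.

|(j92.5)² + 392(j92.5) + 280900| = |2.7234e+05 + j36260| = 2.747e+05
|T(j92.5)| = 4.438e+06 / 2.747e+05 = 16.153
20 log₁₀(16.153) = 24.165 dB

24.17 dB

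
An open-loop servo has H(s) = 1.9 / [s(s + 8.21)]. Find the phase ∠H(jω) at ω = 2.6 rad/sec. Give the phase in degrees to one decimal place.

-107.6°

∠(j2.6 + 8.21) = arctan(2.6/8.21) = 17.57°
∠(j2.6) = 90.00°
∠H(j2.6) = − (17.57° + 90.00°) = -107.57°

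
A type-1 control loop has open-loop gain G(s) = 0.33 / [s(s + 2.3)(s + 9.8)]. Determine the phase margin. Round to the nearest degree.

Gain crossover: |G(jω)| = 1 at ω ≈ 0.0146 rad s⁻¹.
∠G(j0.0146) = −90° − arctan(0.0146/2.3) − arctan(0.0146/9.8) ≈ -90.45°
PM = 180° + (-90.45°) = 89.55°

90°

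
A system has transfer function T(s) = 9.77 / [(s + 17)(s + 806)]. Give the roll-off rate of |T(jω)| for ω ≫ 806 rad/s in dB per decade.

With 0 zeros and 2 poles, the high-frequency asymptotic slope is 20 × (0 − 2) = -40 dB/decade.

-40 dB/decade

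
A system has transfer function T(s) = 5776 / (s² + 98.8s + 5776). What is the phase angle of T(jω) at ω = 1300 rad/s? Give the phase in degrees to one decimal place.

∠[(j1300)² + 98.8(j1300) + 5776] = ∠[-1.6842e+06 + j1.2844e+05] = 175.64°
∠T(j1300) = −175.64° = -175.64°

-175.6°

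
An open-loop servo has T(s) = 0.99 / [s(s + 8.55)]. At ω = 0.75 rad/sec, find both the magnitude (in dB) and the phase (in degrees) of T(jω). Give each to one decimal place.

|j0.75 + 8.55| = √(0.75² + 8.55²) = 8.583
|j0.75| = 0.75
|T(j0.75)| = 0.99 / (8.583 × 0.75) = 0.1538
20 log₁₀(0.1538) = -16.26 dB
∠(j0.75 + 8.55) = arctan(0.75/8.55) = 5.01°
∠(j0.75) = 90.00°
∠T(j0.75) = − (5.01° + 90.00°) = -95.01°

|T| = -16.3 dB, ∠T = -95.0 deg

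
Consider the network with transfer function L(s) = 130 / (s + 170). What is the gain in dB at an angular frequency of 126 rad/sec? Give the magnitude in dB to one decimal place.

|j126 + 170| = √(126² + 170²) = 211.6
|L(j126)| = 130 / 211.6 = 0.61436
20 log₁₀(0.61436) = -4.23 dB

-4.2 dB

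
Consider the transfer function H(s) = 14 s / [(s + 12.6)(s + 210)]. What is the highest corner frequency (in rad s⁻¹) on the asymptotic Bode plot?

210 rad s⁻¹

Break frequencies occur at each pole and zero magnitude: 12.6 rad s⁻¹, 210 rad s⁻¹.
The highest is 210 rad s⁻¹.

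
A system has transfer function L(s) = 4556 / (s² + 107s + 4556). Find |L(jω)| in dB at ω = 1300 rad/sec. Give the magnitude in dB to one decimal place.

-51.4 dB

|(j1300)² + 107(j1300) + 4556| = |-1.6854e+06 + j1.391e+05| = 1.691e+06
|L(j1300)| = 4556 / 1.691e+06 = 0.002694
20 log₁₀(0.002694) = -51.39 dB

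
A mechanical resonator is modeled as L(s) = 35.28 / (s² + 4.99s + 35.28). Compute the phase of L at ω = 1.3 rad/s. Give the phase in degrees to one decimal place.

-10.9°

∠[(j1.3)² + 4.99(j1.3) + 35.28] = ∠[33.59 + j6.487] = 10.93°
∠L(j1.3) = −10.93° = -10.93°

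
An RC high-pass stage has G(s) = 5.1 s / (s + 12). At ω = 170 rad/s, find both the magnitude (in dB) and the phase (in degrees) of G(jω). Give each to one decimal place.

|j170| = 170
|j170 + 12| = √(170² + 12²) = 170.4
|G(j170)| = 5.1 × 170 / 170.4 = 5.0873
20 log₁₀(5.0873) = 14.13 dB
∠(j170) = 90.00°
∠(j170 + 12) = arctan(170/12) = 85.96°
∠G(j170) = 90.00° − 85.96° = 4.04°

|G| = 14.1 dB, ∠G = 4.0°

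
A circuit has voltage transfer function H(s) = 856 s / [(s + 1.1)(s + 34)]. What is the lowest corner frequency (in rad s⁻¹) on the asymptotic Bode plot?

1.1 rad s⁻¹

Break frequencies occur at each pole and zero magnitude: 1.1 rad s⁻¹, 34 rad s⁻¹.
The lowest is 1.1 rad s⁻¹.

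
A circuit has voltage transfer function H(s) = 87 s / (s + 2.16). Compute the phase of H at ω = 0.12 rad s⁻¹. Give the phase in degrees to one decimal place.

∠(j0.12) = 90.00°
∠(j0.12 + 2.16) = arctan(0.12/2.16) = 3.18°
∠H(j0.12) = 90.00° − 3.18° = 86.82°

86.8°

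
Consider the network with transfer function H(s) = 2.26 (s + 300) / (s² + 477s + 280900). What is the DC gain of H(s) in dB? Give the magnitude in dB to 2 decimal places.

H(0) = 2.26 × 300 / 280900 = 0.0024137
20 log₁₀(0.0024137) = -52.346 dB

-52.35 dB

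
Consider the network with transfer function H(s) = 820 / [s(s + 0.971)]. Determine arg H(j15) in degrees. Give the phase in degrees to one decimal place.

-176.3°

∠(j15 + 0.971) = arctan(15/0.971) = 86.30°
∠(j15) = 90.00°
∠H(j15) = − (86.30° + 90.00°) = -176.30°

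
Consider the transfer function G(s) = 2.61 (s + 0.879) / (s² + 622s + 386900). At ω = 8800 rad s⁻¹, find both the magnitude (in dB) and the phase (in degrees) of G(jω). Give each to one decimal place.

|j8800 + 0.879| = √(8800² + 0.879²) = 8800
|(j8800)² + 622(j8800) + 386900| = |-7.7053e+07 + j5.4736e+06| = 7.725e+07
|G(j8800)| = 2.61 × 8800 / 7.725e+07 = 0.00029733
20 log₁₀(0.00029733) = -70.54 dB
∠(j8800 + 0.879) = arctan(8800/0.879) = 89.99°
∠[(j8800)² + 622(j8800) + 386900] = ∠[-7.7053e+07 + j5.4736e+06] = 175.94°
∠G(j8800) = 89.99° − 175.94° = -85.94°

|G| = -70.5 dB, ∠G = -85.9 deg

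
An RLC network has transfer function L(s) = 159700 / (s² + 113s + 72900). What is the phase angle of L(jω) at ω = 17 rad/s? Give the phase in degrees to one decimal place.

-1.5°

∠[(j17)² + 113(j17) + 72900] = ∠[72611 + j1921] = 1.52°
∠L(j17) = −1.52° = -1.52°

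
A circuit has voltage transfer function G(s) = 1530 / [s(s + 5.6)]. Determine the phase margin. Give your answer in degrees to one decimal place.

8.2°

Gain crossover: |G(jω)| = 1 at ω ≈ 38.9 rad/sec.
∠G(j38.9) = −90° − arctan(38.9/5.6) ≈ -171.81°
PM = 180° + (-171.81°) = 8.19°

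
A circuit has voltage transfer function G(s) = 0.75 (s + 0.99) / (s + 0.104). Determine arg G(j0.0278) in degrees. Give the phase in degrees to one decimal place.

∠(j0.0278 + 0.99) = arctan(0.0278/0.99) = 1.61°
∠(j0.0278 + 0.104) = arctan(0.0278/0.104) = 14.97°
∠G(j0.0278) = 1.61° − 14.97° = -13.36°

-13.4°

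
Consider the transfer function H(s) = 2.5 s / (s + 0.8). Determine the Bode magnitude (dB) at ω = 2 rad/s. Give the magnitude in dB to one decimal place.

|j2| = 2
|j2 + 0.8| = √(2² + 0.8²) = 2.154
|H(j2)| = 2.5 × 2 / 2.154 = 2.3212
20 log₁₀(2.3212) = 7.31 dB

7.3 dB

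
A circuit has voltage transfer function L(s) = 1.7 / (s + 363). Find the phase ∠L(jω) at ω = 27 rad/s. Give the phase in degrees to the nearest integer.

-4°

∠(j27 + 363) = arctan(27/363) = 4.25°
∠L(j27) = −4.25° = -4.25°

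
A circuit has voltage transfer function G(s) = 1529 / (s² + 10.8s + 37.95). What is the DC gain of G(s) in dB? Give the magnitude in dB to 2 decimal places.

G(0) = 1529 / 37.95 = 40.29
20 log₁₀(40.29) = 32.104 dB

32.10 dB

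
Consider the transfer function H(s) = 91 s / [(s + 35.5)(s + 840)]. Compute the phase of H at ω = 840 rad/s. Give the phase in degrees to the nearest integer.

∠(j840) = 90.00°
∠(j840 + 35.5) = arctan(840/35.5) = 87.58°
∠(j840 + 840) = arctan(840/840) = 45.00°
∠H(j840) = 90.00° − (87.58° + 45.00°) = -42.58°

-43°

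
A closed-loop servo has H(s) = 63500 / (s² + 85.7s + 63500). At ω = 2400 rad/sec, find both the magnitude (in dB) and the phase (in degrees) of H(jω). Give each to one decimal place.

|(j2400)² + 85.7(j2400) + 63500| = |-5.6965e+06 + j2.0568e+05| = 5.7e+06
|H(j2400)| = 63500 / 5.7e+06 = 0.01114
20 log₁₀(0.01114) = -39.06 dB
∠[(j2400)² + 85.7(j2400) + 63500] = ∠[-5.6965e+06 + j2.0568e+05] = 177.93°
∠H(j2400) = −177.93° = -177.93°

|H| = -39.1 dB, ∠H = -177.9°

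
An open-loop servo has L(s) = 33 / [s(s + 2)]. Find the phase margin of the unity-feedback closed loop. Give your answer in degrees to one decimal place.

Gain crossover: |L(jω)| = 1 at ω ≈ 5.57 rad s⁻¹.
∠L(j5.57) = −90° − arctan(5.57/2) ≈ -160.26°
PM = 180° + (-160.26°) = 19.74°

19.7°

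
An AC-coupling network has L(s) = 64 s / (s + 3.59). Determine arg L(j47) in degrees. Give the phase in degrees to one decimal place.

∠(j47) = 90.00°
∠(j47 + 3.59) = arctan(47/3.59) = 85.63°
∠L(j47) = 90.00° − 85.63° = 4.37°

4.4°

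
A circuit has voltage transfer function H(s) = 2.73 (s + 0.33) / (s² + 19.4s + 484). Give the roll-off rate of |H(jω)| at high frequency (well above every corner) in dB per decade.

With 1 zero and 2 poles, the high-frequency asymptotic slope is 20 × (1 − 2) = -20 dB/decade.

-20 dB/decade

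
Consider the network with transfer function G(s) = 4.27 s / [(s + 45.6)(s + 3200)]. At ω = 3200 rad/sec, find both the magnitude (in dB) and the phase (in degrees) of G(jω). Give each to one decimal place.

|G| = -60.5 dB, ∠G = -44.2°

|j3200| = 3200
|j3200 + 45.6| = √(3200² + 45.6²) = 3200
|j3200 + 3200| = √(3200² + 3200²) = 4525
|G(j3200)| = 4.27 × 3200 / (3200 × 4525) = 0.00094345
20 log₁₀(0.00094345) = -60.51 dB
∠(j3200) = 90.00°
∠(j3200 + 45.6) = arctan(3200/45.6) = 89.18°
∠(j3200 + 3200) = arctan(3200/3200) = 45.00°
∠G(j3200) = 90.00° − (89.18° + 45.00°) = -44.18°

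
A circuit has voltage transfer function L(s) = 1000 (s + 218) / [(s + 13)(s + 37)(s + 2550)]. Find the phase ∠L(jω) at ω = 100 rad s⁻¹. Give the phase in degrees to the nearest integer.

-130 deg

∠(j100 + 218) = arctan(100/218) = 24.64°
∠(j100 + 13) = arctan(100/13) = 82.59°
∠(j100 + 37) = arctan(100/37) = 69.70°
∠(j100 + 2550) = arctan(100/2550) = 2.25°
∠L(j100) = 24.64° − (82.59° + 69.70° + 2.25°) = -129.89°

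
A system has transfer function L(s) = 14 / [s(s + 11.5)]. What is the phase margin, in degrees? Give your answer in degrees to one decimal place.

84.0°

Gain crossover: |L(jω)| = 1 at ω ≈ 1.21 rad/s.
∠L(j1.21) = −90° − arctan(1.21/11.5) ≈ -96.01°
PM = 180° + (-96.01°) = 83.99°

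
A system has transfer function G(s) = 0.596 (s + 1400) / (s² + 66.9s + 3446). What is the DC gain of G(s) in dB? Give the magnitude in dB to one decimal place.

-12.3 dB

G(0) = 0.596 × 1400 / 3446 = 0.24214
20 log₁₀(0.24214) = -12.32 dB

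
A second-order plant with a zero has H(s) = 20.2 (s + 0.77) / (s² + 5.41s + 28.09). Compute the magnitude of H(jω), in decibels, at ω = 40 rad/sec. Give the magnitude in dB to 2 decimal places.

-5.86 dB

|j40 + 0.77| = √(40² + 0.77²) = 40.01
|(j40)² + 5.41(j40) + 28.09| = |-1571.9 + j216.4| = 1587
|H(j40)| = 20.2 × 40.01 / 1587 = 0.50932
20 log₁₀(0.50932) = -5.860 dB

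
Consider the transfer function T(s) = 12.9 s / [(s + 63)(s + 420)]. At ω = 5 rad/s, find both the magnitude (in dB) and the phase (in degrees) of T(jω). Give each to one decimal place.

|j5| = 5
|j5 + 63| = √(5² + 63²) = 63.2
|j5 + 420| = √(5² + 420²) = 420
|T(j5)| = 12.9 × 5 / (63.2 × 420) = 0.0024298
20 log₁₀(0.0024298) = -52.29 dB
∠(j5) = 90.00°
∠(j5 + 63) = arctan(5/63) = 4.54°
∠(j5 + 420) = arctan(5/420) = 0.68°
∠T(j5) = 90.00° − (4.54° + 0.68°) = 84.78°

|T| = -52.3 dB, ∠T = 84.8°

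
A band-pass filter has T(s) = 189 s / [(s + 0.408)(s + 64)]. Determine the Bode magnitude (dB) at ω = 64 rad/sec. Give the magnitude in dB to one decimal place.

6.4 dB

|j64| = 64
|j64 + 0.408| = √(64² + 0.408²) = 64
|j64 + 64| = √(64² + 64²) = 90.51
|T(j64)| = 189 × 64 / (64 × 90.51) = 2.0881
20 log₁₀(2.0881) = 6.40 dB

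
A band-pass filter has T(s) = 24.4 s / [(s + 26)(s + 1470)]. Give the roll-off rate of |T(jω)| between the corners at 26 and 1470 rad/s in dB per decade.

In this band the factors already past their corner are: 1 differentiator zero, pole at 26; net slope = 0 dB/decade.

0 dB/decade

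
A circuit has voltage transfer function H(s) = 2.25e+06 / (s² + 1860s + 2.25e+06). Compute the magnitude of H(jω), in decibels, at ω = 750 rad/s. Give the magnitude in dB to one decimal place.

0.2 dB

|(j750)² + 1860(j750) + 2.25e+06| = |1.6875e+06 + j1.395e+06| = 2.189e+06
|H(j750)| = 2.25e+06 / 2.189e+06 = 1.0277
20 log₁₀(1.0277) = 0.24 dB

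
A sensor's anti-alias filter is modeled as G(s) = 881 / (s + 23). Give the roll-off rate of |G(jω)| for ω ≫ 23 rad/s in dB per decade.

With 0 zeros and 1 pole, the high-frequency asymptotic slope is 20 × (0 − 1) = -20 dB/decade.

-20 dB/decade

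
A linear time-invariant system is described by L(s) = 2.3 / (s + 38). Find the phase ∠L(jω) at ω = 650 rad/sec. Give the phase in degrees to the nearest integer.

-87°

∠(j650 + 38) = arctan(650/38) = 86.65°
∠L(j650) = −86.65° = -86.65°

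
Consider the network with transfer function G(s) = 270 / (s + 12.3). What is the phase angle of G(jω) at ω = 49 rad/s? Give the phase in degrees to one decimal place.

∠(j49 + 12.3) = arctan(49/12.3) = 75.91°
∠G(j49) = −75.91° = -75.91°

-75.9°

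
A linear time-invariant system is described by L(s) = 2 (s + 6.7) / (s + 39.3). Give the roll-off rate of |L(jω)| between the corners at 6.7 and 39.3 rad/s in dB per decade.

20 dB/decade

In this band the factors already past their corner are: zero at 6.7; net slope = 20 dB/decade.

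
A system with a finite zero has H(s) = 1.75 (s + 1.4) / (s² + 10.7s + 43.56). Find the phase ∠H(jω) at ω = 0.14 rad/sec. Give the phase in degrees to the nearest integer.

4°

∠(j0.14 + 1.4) = arctan(0.14/1.4) = 5.71°
∠[(j0.14)² + 10.7(j0.14) + 43.56] = ∠[43.54 + j1.498] = 1.97°
∠H(j0.14) = 5.71° − 1.97° = 3.74°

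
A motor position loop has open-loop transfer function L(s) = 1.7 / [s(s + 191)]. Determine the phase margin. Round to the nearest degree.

Gain crossover: |L(jω)| = 1 at ω ≈ 0.0089 rad/s.
∠L(j0.0089) = −90° − arctan(0.0089/191) ≈ -90.00°
PM = 180° + (-90.00°) = 90.00°

90°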